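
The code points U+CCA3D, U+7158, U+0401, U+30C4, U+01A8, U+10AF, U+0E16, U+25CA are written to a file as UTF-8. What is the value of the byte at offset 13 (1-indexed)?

0xC6

1-indexed offset 13 is 0-indexed offset 12.
U+CCA3D → 4-byte form F3 8C A8 BD at offsets 0–3.
U+7158 → 3-byte form E7 85 98 at offsets 4–6.
U+0401 → 2-byte form D0 81 at offsets 7–8.
U+30C4 → 3-byte form E3 83 84 at offsets 9–11.
U+01A8 → 2-byte form C6 A8 at offsets 12–13.
Offset 12 falls in char 5's range; it's byte 1 of C6 A8 = 0xC6.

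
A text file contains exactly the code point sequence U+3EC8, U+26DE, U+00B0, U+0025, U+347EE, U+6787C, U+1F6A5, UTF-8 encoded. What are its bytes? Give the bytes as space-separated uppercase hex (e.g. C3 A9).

E3 BB 88 E2 9B 9E C2 B0 25 F0 B4 9F AE F1 A7 A1 BC F0 9F 9A A5

U+3EC8: 3-byte form → E3 BB 88.
U+26DE: 3-byte form → E2 9B 9E.
U+00B0: 2-byte form → C2 B0.
U+0025: 1-byte form → 25.
U+347EE: 4-byte form → F0 B4 9F AE.
U+6787C: 4-byte form → F1 A7 A1 BC.
U+1F6A5: 4-byte form → F0 9F 9A A5.
Concatenated (21 bytes): E3 BB 88 E2 9B 9E C2 B0 25 F0 B4 9F AE F1 A7 A1 BC F0 9F 9A A5.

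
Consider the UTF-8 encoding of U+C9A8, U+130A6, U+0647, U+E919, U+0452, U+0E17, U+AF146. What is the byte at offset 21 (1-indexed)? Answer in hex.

1-indexed offset 21 is 0-indexed offset 20.
U+C9A8 → 3-byte form EC A6 A8 at offsets 0–2.
U+130A6 → 4-byte form F0 93 82 A6 at offsets 3–6.
U+0647 → 2-byte form D9 87 at offsets 7–8.
U+E919 → 3-byte form EE A4 99 at offsets 9–11.
U+0452 → 2-byte form D1 92 at offsets 12–13.
U+0E17 → 3-byte form E0 B8 97 at offsets 14–16.
U+AF146 → 4-byte form F2 AF 85 86 at offsets 17–20.
Offset 20 falls in char 7's range; it's byte 4 of F2 AF 85 86 = 0x86.

0x86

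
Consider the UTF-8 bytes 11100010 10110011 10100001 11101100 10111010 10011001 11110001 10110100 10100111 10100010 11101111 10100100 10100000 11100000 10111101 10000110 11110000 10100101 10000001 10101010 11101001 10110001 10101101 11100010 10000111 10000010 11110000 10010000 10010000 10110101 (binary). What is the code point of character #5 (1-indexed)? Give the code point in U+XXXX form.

Offset 0: leading byte 0xE2 = 11100010 → 3-byte char #1 = E2 B3 A1.
Offset 3: leading byte 0xEC = 11101100 → 3-byte char #2 = EC BA 99.
Offset 6: leading byte 0xF1 = 11110001 → 4-byte char #3 = F1 B4 A7 A2.
Offset 10: leading byte 0xEF = 11101111 → 3-byte char #4 = EF A4 A0.
Offset 13: leading byte 0xE0 = 11100000 → 3-byte char #5 = E0 BD 86.
Leading byte 0xE0 = 11100000 matches 1110xxxx → 3-byte sequence.
Byte 1: 0xE0 = 11100000, payload 0000 (4 bits).
Byte 2: 0xBD = 10111101 (10xxxxxx ✓), payload 111101.
Byte 3: 0x86 = 10000110 (10xxxxxx ✓), payload 000110.
Concatenate: 0000111101000110 = 0xF46 (16 bits → U+0F46).

U+0F46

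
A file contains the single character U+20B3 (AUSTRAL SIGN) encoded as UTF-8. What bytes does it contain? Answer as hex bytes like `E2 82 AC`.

E2 82 B3

U+20B3 = 0x20B3 = 8371 decimal. In range U+0800–U+FFFF → 3-byte form: 1110xxxx 10xxxxxx 10xxxxxx.
Binary (16 bits): 0010000010110011.
Split 4+6+6: 0010 | 000010 | 110011.
Byte 1: 11100010 = 0xE2.
Byte 2: 10000010 = 0x82.
Byte 3: 10110011 = 0xB3.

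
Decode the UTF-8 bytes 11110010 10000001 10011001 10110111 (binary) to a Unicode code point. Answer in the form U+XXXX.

Leading byte 0xF2 = 11110010 matches 11110xxx → 4-byte sequence.
Byte 1: 0xF2 = 11110010, payload 010 (3 bits).
Byte 2: 0x81 = 10000001 (10xxxxxx ✓), payload 000001.
Byte 3: 0x99 = 10011001 (10xxxxxx ✓), payload 011001.
Byte 4: 0xB7 = 10110111 (10xxxxxx ✓), payload 110111.
Concatenate: 010000001011001110111 = 0x81677 (21 bits → U+81677).

U+81677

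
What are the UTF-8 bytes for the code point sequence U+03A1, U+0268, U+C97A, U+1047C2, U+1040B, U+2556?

CE A1 C9 A8 EC A5 BA F4 84 9F 82 F0 90 90 8B E2 95 96

U+03A1: 2-byte form → CE A1.
U+0268: 2-byte form → C9 A8.
U+C97A: 3-byte form → EC A5 BA.
U+1047C2: 4-byte form → F4 84 9F 82.
U+1040B: 4-byte form → F0 90 90 8B.
U+2556: 3-byte form → E2 95 96.
Concatenated (18 bytes): CE A1 C9 A8 EC A5 BA F4 84 9F 82 F0 90 90 8B E2 95 96.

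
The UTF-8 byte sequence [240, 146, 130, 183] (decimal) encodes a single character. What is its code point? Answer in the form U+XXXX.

U+120B7

Leading byte 0xF0 = 11110000 matches 11110xxx → 4-byte sequence.
Byte 1: 0xF0 = 11110000, payload 000 (3 bits).
Byte 2: 0x92 = 10010010 (10xxxxxx ✓), payload 010010.
Byte 3: 0x82 = 10000010 (10xxxxxx ✓), payload 000010.
Byte 4: 0xB7 = 10110111 (10xxxxxx ✓), payload 110111.
Concatenate: 000010010000010110111 = 0x120B7 (21 bits → U+120B7).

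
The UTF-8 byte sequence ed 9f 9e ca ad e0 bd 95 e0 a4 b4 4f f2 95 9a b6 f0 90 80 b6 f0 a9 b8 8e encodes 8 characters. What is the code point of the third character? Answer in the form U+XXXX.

U+0F55

Offset 0: leading byte 0xED = 11101101 → 3-byte char #1 = ED 9F 9E.
Offset 3: leading byte 0xCA = 11001010 → 2-byte char #2 = CA AD.
Offset 5: leading byte 0xE0 = 11100000 → 3-byte char #3 = E0 BD 95.
Leading byte 0xE0 = 11100000 matches 1110xxxx → 3-byte sequence.
Byte 1: 0xE0 = 11100000, payload 0000 (4 bits).
Byte 2: 0xBD = 10111101 (10xxxxxx ✓), payload 111101.
Byte 3: 0x95 = 10010101 (10xxxxxx ✓), payload 010101.
Concatenate: 0000111101010101 = 0xF55 (16 bits → U+0F55).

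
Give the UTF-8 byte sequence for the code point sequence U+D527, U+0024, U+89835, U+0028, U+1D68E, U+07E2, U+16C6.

ED 94 A7 24 F2 89 A0 B5 28 F0 9D 9A 8E DF A2 E1 9B 86

U+D527: 3-byte form → ED 94 A7.
U+0024: 1-byte form → 24.
U+89835: 4-byte form → F2 89 A0 B5.
U+0028: 1-byte form → 28.
U+1D68E: 4-byte form → F0 9D 9A 8E.
U+07E2: 2-byte form → DF A2.
U+16C6: 3-byte form → E1 9B 86.
Concatenated (18 bytes): ED 94 A7 24 F2 89 A0 B5 28 F0 9D 9A 8E DF A2 E1 9B 86.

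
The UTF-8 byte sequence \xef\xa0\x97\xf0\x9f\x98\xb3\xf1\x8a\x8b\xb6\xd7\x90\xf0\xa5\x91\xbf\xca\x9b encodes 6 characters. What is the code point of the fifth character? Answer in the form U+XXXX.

U+2547F

Offset 0: leading byte 0xEF = 11101111 → 3-byte char #1 = EF A0 97.
Offset 3: leading byte 0xF0 = 11110000 → 4-byte char #2 = F0 9F 98 B3.
Offset 7: leading byte 0xF1 = 11110001 → 4-byte char #3 = F1 8A 8B B6.
Offset 11: leading byte 0xD7 = 11010111 → 2-byte char #4 = D7 90.
Offset 13: leading byte 0xF0 = 11110000 → 4-byte char #5 = F0 A5 91 BF.
Leading byte 0xF0 = 11110000 matches 11110xxx → 4-byte sequence.
Byte 1: 0xF0 = 11110000, payload 000 (3 bits).
Byte 2: 0xA5 = 10100101 (10xxxxxx ✓), payload 100101.
Byte 3: 0x91 = 10010001 (10xxxxxx ✓), payload 010001.
Byte 4: 0xBF = 10111111 (10xxxxxx ✓), payload 111111.
Concatenate: 000100101010001111111 = 0x2547F (21 bits → U+2547F).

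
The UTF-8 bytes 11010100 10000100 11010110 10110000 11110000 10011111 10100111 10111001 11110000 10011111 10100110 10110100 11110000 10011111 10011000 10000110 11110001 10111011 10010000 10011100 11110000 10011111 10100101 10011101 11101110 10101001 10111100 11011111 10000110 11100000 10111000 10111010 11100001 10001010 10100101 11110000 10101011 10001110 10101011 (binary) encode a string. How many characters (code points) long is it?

Byte at offset 0: 0xD4 = 11010100 → 2-byte char (#1). Advance 2.
Byte at offset 2: 0xD6 = 11010110 → 2-byte char (#2). Advance 2.
Byte at offset 4: 0xF0 = 11110000 → 4-byte char (#3). Advance 4.
Byte at offset 8: 0xF0 = 11110000 → 4-byte char (#4). Advance 4.
Byte at offset 12: 0xF0 = 11110000 → 4-byte char (#5). Advance 4.
Byte at offset 16: 0xF1 = 11110001 → 4-byte char (#6). Advance 4.
Byte at offset 20: 0xF0 = 11110000 → 4-byte char (#7). Advance 4.
Byte at offset 24: 0xEE = 11101110 → 3-byte char (#8). Advance 3.
Byte at offset 27: 0xDF = 11011111 → 2-byte char (#9). Advance 2.
Byte at offset 29: 0xE0 = 11100000 → 3-byte char (#10). Advance 3.
Byte at offset 32: 0xE1 = 11100001 → 3-byte char (#11). Advance 3.
Byte at offset 35: 0xF0 = 11110000 → 4-byte char (#12). Advance 4.
Reached end at offset 39 after 12 code points.

12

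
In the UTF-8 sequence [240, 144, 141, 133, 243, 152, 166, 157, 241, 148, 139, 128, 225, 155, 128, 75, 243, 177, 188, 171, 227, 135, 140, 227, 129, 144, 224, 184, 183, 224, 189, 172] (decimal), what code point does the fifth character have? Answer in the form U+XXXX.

U+004B

Offset 0: leading byte 0xF0 = 11110000 → 4-byte char #1 = F0 90 8D 85.
Offset 4: leading byte 0xF3 = 11110011 → 4-byte char #2 = F3 98 A6 9D.
Offset 8: leading byte 0xF1 = 11110001 → 4-byte char #3 = F1 94 8B 80.
Offset 12: leading byte 0xE1 = 11100001 → 3-byte char #4 = E1 9B 80.
Offset 15: leading byte 0x4B = 01001011 → 1-byte char #5 = 4B.
Leading byte 0x4B = 01001011 matches 0xxxxxxx → 1-byte sequence.
Byte 1: 0x4B = 01001011, payload 1001011 (7 bits).
Concatenate: 1001011 = 0x4B (7 bits → U+004B).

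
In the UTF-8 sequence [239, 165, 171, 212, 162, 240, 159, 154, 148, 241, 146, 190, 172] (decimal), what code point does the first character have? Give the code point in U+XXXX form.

Offset 0: leading byte 0xEF = 11101111 → 3-byte char #1 = EF A5 AB.
Leading byte 0xEF = 11101111 matches 1110xxxx → 3-byte sequence.
Byte 1: 0xEF = 11101111, payload 1111 (4 bits).
Byte 2: 0xA5 = 10100101 (10xxxxxx ✓), payload 100101.
Byte 3: 0xAB = 10101011 (10xxxxxx ✓), payload 101011.
Concatenate: 1111100101101011 = 0xF96B (16 bits → U+F96B).

U+F96B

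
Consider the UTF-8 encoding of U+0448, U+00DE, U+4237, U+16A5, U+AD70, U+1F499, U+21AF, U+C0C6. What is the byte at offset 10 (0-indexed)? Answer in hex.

0xEA

U+0448 → 2-byte form D1 88 at offsets 0–1.
U+00DE → 2-byte form C3 9E at offsets 2–3.
U+4237 → 3-byte form E4 88 B7 at offsets 4–6.
U+16A5 → 3-byte form E1 9A A5 at offsets 7–9.
U+AD70 → 3-byte form EA B5 B0 at offsets 10–12.
Offset 10 falls in char 5's range; it's byte 1 of EA B5 B0 = 0xEA.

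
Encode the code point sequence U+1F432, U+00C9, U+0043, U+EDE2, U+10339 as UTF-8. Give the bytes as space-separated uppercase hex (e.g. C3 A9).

U+1F432: 4-byte form → F0 9F 90 B2.
U+00C9: 2-byte form → C3 89.
U+0043: 1-byte form → 43.
U+EDE2: 3-byte form → EE B7 A2.
U+10339: 4-byte form → F0 90 8C B9.
Concatenated (14 bytes): F0 9F 90 B2 C3 89 43 EE B7 A2 F0 90 8C B9.

F0 9F 90 B2 C3 89 43 EE B7 A2 F0 90 8C B9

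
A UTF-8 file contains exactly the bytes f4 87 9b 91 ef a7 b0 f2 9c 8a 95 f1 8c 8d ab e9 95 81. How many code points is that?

5

Byte at offset 0: 0xF4 = 11110100 → 4-byte char (#1). Advance 4.
Byte at offset 4: 0xEF = 11101111 → 3-byte char (#2). Advance 3.
Byte at offset 7: 0xF2 = 11110010 → 4-byte char (#3). Advance 4.
Byte at offset 11: 0xF1 = 11110001 → 4-byte char (#4). Advance 4.
Byte at offset 15: 0xE9 = 11101001 → 3-byte char (#5). Advance 3.
Reached end at offset 18 after 5 code points.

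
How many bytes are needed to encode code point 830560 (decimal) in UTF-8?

4

U+CAC60 = 0xCAC60. UTF-8 uses 1 byte below 0x80, 2 below 0x800, 3 below 0x10000, 4 up to 0x10FFFF. 0xCAC60 is in U+10000–U+10FFFF → 4 bytes.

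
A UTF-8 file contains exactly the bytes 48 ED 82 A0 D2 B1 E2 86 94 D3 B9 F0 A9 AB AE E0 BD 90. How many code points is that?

7

Byte at offset 0: 0x48 = 01001000 → 1-byte char (#1). Advance 1.
Byte at offset 1: 0xED = 11101101 → 3-byte char (#2). Advance 3.
Byte at offset 4: 0xD2 = 11010010 → 2-byte char (#3). Advance 2.
Byte at offset 6: 0xE2 = 11100010 → 3-byte char (#4). Advance 3.
Byte at offset 9: 0xD3 = 11010011 → 2-byte char (#5). Advance 2.
Byte at offset 11: 0xF0 = 11110000 → 4-byte char (#6). Advance 4.
Byte at offset 15: 0xE0 = 11100000 → 3-byte char (#7). Advance 3.
Reached end at offset 18 after 7 code points.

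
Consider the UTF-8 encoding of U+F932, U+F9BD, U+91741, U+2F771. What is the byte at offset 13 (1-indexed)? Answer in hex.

1-indexed offset 13 is 0-indexed offset 12.
U+F932 → 3-byte form EF A4 B2 at offsets 0–2.
U+F9BD → 3-byte form EF A6 BD at offsets 3–5.
U+91741 → 4-byte form F2 91 9D 81 at offsets 6–9.
U+2F771 → 4-byte form F0 AF 9D B1 at offsets 10–13.
Offset 12 falls in char 4's range; it's byte 3 of F0 AF 9D B1 = 0x9D.

0x9D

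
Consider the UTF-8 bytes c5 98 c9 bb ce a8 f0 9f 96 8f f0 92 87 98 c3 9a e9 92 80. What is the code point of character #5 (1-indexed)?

Offset 0: leading byte 0xC5 = 11000101 → 2-byte char #1 = C5 98.
Offset 2: leading byte 0xC9 = 11001001 → 2-byte char #2 = C9 BB.
Offset 4: leading byte 0xCE = 11001110 → 2-byte char #3 = CE A8.
Offset 6: leading byte 0xF0 = 11110000 → 4-byte char #4 = F0 9F 96 8F.
Offset 10: leading byte 0xF0 = 11110000 → 4-byte char #5 = F0 92 87 98.
Leading byte 0xF0 = 11110000 matches 11110xxx → 4-byte sequence.
Byte 1: 0xF0 = 11110000, payload 000 (3 bits).
Byte 2: 0x92 = 10010010 (10xxxxxx ✓), payload 010010.
Byte 3: 0x87 = 10000111 (10xxxxxx ✓), payload 000111.
Byte 4: 0x98 = 10011000 (10xxxxxx ✓), payload 011000.
Concatenate: 000010010000111011000 = 0x121D8 (21 bits → U+121D8).

U+121D8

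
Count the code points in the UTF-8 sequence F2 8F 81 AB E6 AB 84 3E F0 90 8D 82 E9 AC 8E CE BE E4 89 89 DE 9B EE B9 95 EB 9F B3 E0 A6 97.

Byte at offset 0: 0xF2 = 11110010 → 4-byte char (#1). Advance 4.
Byte at offset 4: 0xE6 = 11100110 → 3-byte char (#2). Advance 3.
Byte at offset 7: 0x3E = 00111110 → 1-byte char (#3). Advance 1.
Byte at offset 8: 0xF0 = 11110000 → 4-byte char (#4). Advance 4.
Byte at offset 12: 0xE9 = 11101001 → 3-byte char (#5). Advance 3.
Byte at offset 15: 0xCE = 11001110 → 2-byte char (#6). Advance 2.
Byte at offset 17: 0xE4 = 11100100 → 3-byte char (#7). Advance 3.
Byte at offset 20: 0xDE = 11011110 → 2-byte char (#8). Advance 2.
Byte at offset 22: 0xEE = 11101110 → 3-byte char (#9). Advance 3.
Byte at offset 25: 0xEB = 11101011 → 3-byte char (#10). Advance 3.
Byte at offset 28: 0xE0 = 11100000 → 3-byte char (#11). Advance 3.
Reached end at offset 31 after 11 code points.

11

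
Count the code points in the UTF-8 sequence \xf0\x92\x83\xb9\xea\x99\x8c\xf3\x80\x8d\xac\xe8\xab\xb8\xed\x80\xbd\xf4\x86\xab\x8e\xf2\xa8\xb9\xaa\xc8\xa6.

Byte at offset 0: 0xF0 = 11110000 → 4-byte char (#1). Advance 4.
Byte at offset 4: 0xEA = 11101010 → 3-byte char (#2). Advance 3.
Byte at offset 7: 0xF3 = 11110011 → 4-byte char (#3). Advance 4.
Byte at offset 11: 0xE8 = 11101000 → 3-byte char (#4). Advance 3.
Byte at offset 14: 0xED = 11101101 → 3-byte char (#5). Advance 3.
Byte at offset 17: 0xF4 = 11110100 → 4-byte char (#6). Advance 4.
Byte at offset 21: 0xF2 = 11110010 → 4-byte char (#7). Advance 4.
Byte at offset 25: 0xC8 = 11001000 → 2-byte char (#8). Advance 2.
Reached end at offset 27 after 8 code points.

8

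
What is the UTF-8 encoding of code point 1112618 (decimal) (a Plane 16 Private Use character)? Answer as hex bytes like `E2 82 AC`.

F4 8F A8 AA

U+10FA2A = 0x10FA2A = 1112618 decimal. In range U+10000–U+10FFFF → 4-byte form: 11110xxx 10xxxxxx 10xxxxxx 10xxxxxx.
Binary (21 bits): 100001111101000101010.
Split 3+6+6+6: 100 | 001111 | 101000 | 101010.
Byte 1: 11110100 = 0xF4.
Byte 2: 10001111 = 0x8F.
Byte 3: 10101000 = 0xA8.
Byte 4: 10101010 = 0xAA.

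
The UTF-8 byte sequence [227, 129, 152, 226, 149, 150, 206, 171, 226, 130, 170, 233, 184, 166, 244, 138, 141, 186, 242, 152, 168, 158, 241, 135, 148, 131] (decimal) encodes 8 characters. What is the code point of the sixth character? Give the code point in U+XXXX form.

Offset 0: leading byte 0xE3 = 11100011 → 3-byte char #1 = E3 81 98.
Offset 3: leading byte 0xE2 = 11100010 → 3-byte char #2 = E2 95 96.
Offset 6: leading byte 0xCE = 11001110 → 2-byte char #3 = CE AB.
Offset 8: leading byte 0xE2 = 11100010 → 3-byte char #4 = E2 82 AA.
Offset 11: leading byte 0xE9 = 11101001 → 3-byte char #5 = E9 B8 A6.
Offset 14: leading byte 0xF4 = 11110100 → 4-byte char #6 = F4 8A 8D BA.
Leading byte 0xF4 = 11110100 matches 11110xxx → 4-byte sequence.
Byte 1: 0xF4 = 11110100, payload 100 (3 bits).
Byte 2: 0x8A = 10001010 (10xxxxxx ✓), payload 001010.
Byte 3: 0x8D = 10001101 (10xxxxxx ✓), payload 001101.
Byte 4: 0xBA = 10111010 (10xxxxxx ✓), payload 111010.
Concatenate: 100001010001101111010 = 0x10A37A (21 bits → U+10A37A).

U+10A37A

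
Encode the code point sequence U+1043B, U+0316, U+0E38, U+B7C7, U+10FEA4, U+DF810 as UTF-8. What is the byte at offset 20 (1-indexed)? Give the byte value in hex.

1-indexed offset 20 is 0-indexed offset 19.
U+1043B → 4-byte form F0 90 90 BB at offsets 0–3.
U+0316 → 2-byte form CC 96 at offsets 4–5.
U+0E38 → 3-byte form E0 B8 B8 at offsets 6–8.
U+B7C7 → 3-byte form EB 9F 87 at offsets 9–11.
U+10FEA4 → 4-byte form F4 8F BA A4 at offsets 12–15.
U+DF810 → 4-byte form F3 9F A0 90 at offsets 16–19.
Offset 19 falls in char 6's range; it's byte 4 of F3 9F A0 90 = 0x90.

0x90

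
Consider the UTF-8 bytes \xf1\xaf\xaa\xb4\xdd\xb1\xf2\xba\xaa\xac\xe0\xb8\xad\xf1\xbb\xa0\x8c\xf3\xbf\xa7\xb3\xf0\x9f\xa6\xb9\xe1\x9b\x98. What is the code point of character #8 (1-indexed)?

U+16D8

Offset 0: leading byte 0xF1 = 11110001 → 4-byte char #1 = F1 AF AA B4.
Offset 4: leading byte 0xDD = 11011101 → 2-byte char #2 = DD B1.
Offset 6: leading byte 0xF2 = 11110010 → 4-byte char #3 = F2 BA AA AC.
Offset 10: leading byte 0xE0 = 11100000 → 3-byte char #4 = E0 B8 AD.
Offset 13: leading byte 0xF1 = 11110001 → 4-byte char #5 = F1 BB A0 8C.
Offset 17: leading byte 0xF3 = 11110011 → 4-byte char #6 = F3 BF A7 B3.
Offset 21: leading byte 0xF0 = 11110000 → 4-byte char #7 = F0 9F A6 B9.
Offset 25: leading byte 0xE1 = 11100001 → 3-byte char #8 = E1 9B 98.
Leading byte 0xE1 = 11100001 matches 1110xxxx → 3-byte sequence.
Byte 1: 0xE1 = 11100001, payload 0001 (4 bits).
Byte 2: 0x9B = 10011011 (10xxxxxx ✓), payload 011011.
Byte 3: 0x98 = 10011000 (10xxxxxx ✓), payload 011000.
Concatenate: 0001011011011000 = 0x16D8 (16 bits → U+16D8).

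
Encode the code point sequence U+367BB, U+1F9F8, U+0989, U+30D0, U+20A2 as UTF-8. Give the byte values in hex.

F0 B6 9E BB F0 9F A7 B8 E0 A6 89 E3 83 90 E2 82 A2

U+367BB: 4-byte form → F0 B6 9E BB.
U+1F9F8: 4-byte form → F0 9F A7 B8.
U+0989: 3-byte form → E0 A6 89.
U+30D0: 3-byte form → E3 83 90.
U+20A2: 3-byte form → E2 82 A2.
Concatenated (17 bytes): F0 B6 9E BB F0 9F A7 B8 E0 A6 89 E3 83 90 E2 82 A2.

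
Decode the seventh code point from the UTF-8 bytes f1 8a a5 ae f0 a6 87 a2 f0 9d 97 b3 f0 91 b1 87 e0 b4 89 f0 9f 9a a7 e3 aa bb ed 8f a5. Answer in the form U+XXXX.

U+3ABB

Offset 0: leading byte 0xF1 = 11110001 → 4-byte char #1 = F1 8A A5 AE.
Offset 4: leading byte 0xF0 = 11110000 → 4-byte char #2 = F0 A6 87 A2.
Offset 8: leading byte 0xF0 = 11110000 → 4-byte char #3 = F0 9D 97 B3.
Offset 12: leading byte 0xF0 = 11110000 → 4-byte char #4 = F0 91 B1 87.
Offset 16: leading byte 0xE0 = 11100000 → 3-byte char #5 = E0 B4 89.
Offset 19: leading byte 0xF0 = 11110000 → 4-byte char #6 = F0 9F 9A A7.
Offset 23: leading byte 0xE3 = 11100011 → 3-byte char #7 = E3 AA BB.
Leading byte 0xE3 = 11100011 matches 1110xxxx → 3-byte sequence.
Byte 1: 0xE3 = 11100011, payload 0011 (4 bits).
Byte 2: 0xAA = 10101010 (10xxxxxx ✓), payload 101010.
Byte 3: 0xBB = 10111011 (10xxxxxx ✓), payload 111011.
Concatenate: 0011101010111011 = 0x3ABB (16 bits → U+3ABB).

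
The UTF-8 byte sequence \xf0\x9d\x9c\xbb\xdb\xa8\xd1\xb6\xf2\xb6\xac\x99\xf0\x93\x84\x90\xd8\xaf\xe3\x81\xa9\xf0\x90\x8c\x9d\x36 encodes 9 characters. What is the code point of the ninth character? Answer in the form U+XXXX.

Offset 0: leading byte 0xF0 = 11110000 → 4-byte char #1 = F0 9D 9C BB.
Offset 4: leading byte 0xDB = 11011011 → 2-byte char #2 = DB A8.
Offset 6: leading byte 0xD1 = 11010001 → 2-byte char #3 = D1 B6.
Offset 8: leading byte 0xF2 = 11110010 → 4-byte char #4 = F2 B6 AC 99.
Offset 12: leading byte 0xF0 = 11110000 → 4-byte char #5 = F0 93 84 90.
Offset 16: leading byte 0xD8 = 11011000 → 2-byte char #6 = D8 AF.
Offset 18: leading byte 0xE3 = 11100011 → 3-byte char #7 = E3 81 A9.
Offset 21: leading byte 0xF0 = 11110000 → 4-byte char #8 = F0 90 8C 9D.
Offset 25: leading byte 0x36 = 00110110 → 1-byte char #9 = 36.
Leading byte 0x36 = 00110110 matches 0xxxxxxx → 1-byte sequence.
Byte 1: 0x36 = 00110110, payload 0110110 (7 bits).
Concatenate: 0110110 = 0x36 (7 bits → U+0036).

U+0036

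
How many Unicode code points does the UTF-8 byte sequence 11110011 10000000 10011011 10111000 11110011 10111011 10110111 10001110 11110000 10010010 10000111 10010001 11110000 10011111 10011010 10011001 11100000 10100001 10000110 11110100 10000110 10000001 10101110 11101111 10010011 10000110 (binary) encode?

7

Byte at offset 0: 0xF3 = 11110011 → 4-byte char (#1). Advance 4.
Byte at offset 4: 0xF3 = 11110011 → 4-byte char (#2). Advance 4.
Byte at offset 8: 0xF0 = 11110000 → 4-byte char (#3). Advance 4.
Byte at offset 12: 0xF0 = 11110000 → 4-byte char (#4). Advance 4.
Byte at offset 16: 0xE0 = 11100000 → 3-byte char (#5). Advance 3.
Byte at offset 19: 0xF4 = 11110100 → 4-byte char (#6). Advance 4.
Byte at offset 23: 0xEF = 11101111 → 3-byte char (#7). Advance 3.
Reached end at offset 26 after 7 code points.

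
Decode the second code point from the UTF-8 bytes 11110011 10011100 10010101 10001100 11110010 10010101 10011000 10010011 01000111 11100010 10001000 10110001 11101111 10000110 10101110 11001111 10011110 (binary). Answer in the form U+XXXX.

Offset 0: leading byte 0xF3 = 11110011 → 4-byte char #1 = F3 9C 95 8C.
Offset 4: leading byte 0xF2 = 11110010 → 4-byte char #2 = F2 95 98 93.
Leading byte 0xF2 = 11110010 matches 11110xxx → 4-byte sequence.
Byte 1: 0xF2 = 11110010, payload 010 (3 bits).
Byte 2: 0x95 = 10010101 (10xxxxxx ✓), payload 010101.
Byte 3: 0x98 = 10011000 (10xxxxxx ✓), payload 011000.
Byte 4: 0x93 = 10010011 (10xxxxxx ✓), payload 010011.
Concatenate: 010010101011000010011 = 0x95613 (21 bits → U+95613).

U+95613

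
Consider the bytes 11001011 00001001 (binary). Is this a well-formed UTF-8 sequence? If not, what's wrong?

Leading byte 0xCB = 11001011 → 2-byte form.
Byte 2 is 0x09 = 00001001, which is not 10xxxxxx — expected a continuation byte.

invalid (non-continuation byte where continuation expected)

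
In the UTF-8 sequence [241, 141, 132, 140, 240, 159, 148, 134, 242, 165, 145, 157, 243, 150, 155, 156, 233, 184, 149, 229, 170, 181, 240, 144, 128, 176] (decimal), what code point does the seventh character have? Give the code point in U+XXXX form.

Offset 0: leading byte 0xF1 = 11110001 → 4-byte char #1 = F1 8D 84 8C.
Offset 4: leading byte 0xF0 = 11110000 → 4-byte char #2 = F0 9F 94 86.
Offset 8: leading byte 0xF2 = 11110010 → 4-byte char #3 = F2 A5 91 9D.
Offset 12: leading byte 0xF3 = 11110011 → 4-byte char #4 = F3 96 9B 9C.
Offset 16: leading byte 0xE9 = 11101001 → 3-byte char #5 = E9 B8 95.
Offset 19: leading byte 0xE5 = 11100101 → 3-byte char #6 = E5 AA B5.
Offset 22: leading byte 0xF0 = 11110000 → 4-byte char #7 = F0 90 80 B0.
Leading byte 0xF0 = 11110000 matches 11110xxx → 4-byte sequence.
Byte 1: 0xF0 = 11110000, payload 000 (3 bits).
Byte 2: 0x90 = 10010000 (10xxxxxx ✓), payload 010000.
Byte 3: 0x80 = 10000000 (10xxxxxx ✓), payload 000000.
Byte 4: 0xB0 = 10110000 (10xxxxxx ✓), payload 110000.
Concatenate: 000010000000000110000 = 0x10030 (21 bits → U+10030).

U+10030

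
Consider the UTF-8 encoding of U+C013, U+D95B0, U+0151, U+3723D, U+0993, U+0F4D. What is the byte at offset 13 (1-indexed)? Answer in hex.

0xBD

1-indexed offset 13 is 0-indexed offset 12.
U+C013 → 3-byte form EC 80 93 at offsets 0–2.
U+D95B0 → 4-byte form F3 99 96 B0 at offsets 3–6.
U+0151 → 2-byte form C5 91 at offsets 7–8.
U+3723D → 4-byte form F0 B7 88 BD at offsets 9–12.
Offset 12 falls in char 4's range; it's byte 4 of F0 B7 88 BD = 0xBD.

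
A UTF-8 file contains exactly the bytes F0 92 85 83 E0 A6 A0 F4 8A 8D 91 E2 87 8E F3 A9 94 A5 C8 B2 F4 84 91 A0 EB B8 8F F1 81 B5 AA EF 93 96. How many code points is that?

Byte at offset 0: 0xF0 = 11110000 → 4-byte char (#1). Advance 4.
Byte at offset 4: 0xE0 = 11100000 → 3-byte char (#2). Advance 3.
Byte at offset 7: 0xF4 = 11110100 → 4-byte char (#3). Advance 4.
Byte at offset 11: 0xE2 = 11100010 → 3-byte char (#4). Advance 3.
Byte at offset 14: 0xF3 = 11110011 → 4-byte char (#5). Advance 4.
Byte at offset 18: 0xC8 = 11001000 → 2-byte char (#6). Advance 2.
Byte at offset 20: 0xF4 = 11110100 → 4-byte char (#7). Advance 4.
Byte at offset 24: 0xEB = 11101011 → 3-byte char (#8). Advance 3.
Byte at offset 27: 0xF1 = 11110001 → 4-byte char (#9). Advance 4.
Byte at offset 31: 0xEF = 11101111 → 3-byte char (#10). Advance 3.
Reached end at offset 34 after 10 code points.

10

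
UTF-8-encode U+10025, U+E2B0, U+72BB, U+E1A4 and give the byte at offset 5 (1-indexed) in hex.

1-indexed offset 5 is 0-indexed offset 4.
U+10025 → 4-byte form F0 90 80 A5 at offsets 0–3.
U+E2B0 → 3-byte form EE 8A B0 at offsets 4–6.
Offset 4 falls in char 2's range; it's byte 1 of EE 8A B0 = 0xEE.

0xEE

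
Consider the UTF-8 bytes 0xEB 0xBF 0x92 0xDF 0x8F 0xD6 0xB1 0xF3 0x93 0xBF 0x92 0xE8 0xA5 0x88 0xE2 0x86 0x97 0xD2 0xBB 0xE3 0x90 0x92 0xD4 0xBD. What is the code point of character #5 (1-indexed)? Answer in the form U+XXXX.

U+8948

Offset 0: leading byte 0xEB = 11101011 → 3-byte char #1 = EB BF 92.
Offset 3: leading byte 0xDF = 11011111 → 2-byte char #2 = DF 8F.
Offset 5: leading byte 0xD6 = 11010110 → 2-byte char #3 = D6 B1.
Offset 7: leading byte 0xF3 = 11110011 → 4-byte char #4 = F3 93 BF 92.
Offset 11: leading byte 0xE8 = 11101000 → 3-byte char #5 = E8 A5 88.
Leading byte 0xE8 = 11101000 matches 1110xxxx → 3-byte sequence.
Byte 1: 0xE8 = 11101000, payload 1000 (4 bits).
Byte 2: 0xA5 = 10100101 (10xxxxxx ✓), payload 100101.
Byte 3: 0x88 = 10001000 (10xxxxxx ✓), payload 001000.
Concatenate: 1000100101001000 = 0x8948 (16 bits → U+8948).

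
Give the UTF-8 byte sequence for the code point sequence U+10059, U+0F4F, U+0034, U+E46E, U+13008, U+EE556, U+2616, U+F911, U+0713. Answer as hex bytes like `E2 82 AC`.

U+10059: 4-byte form → F0 90 81 99.
U+0F4F: 3-byte form → E0 BD 8F.
U+0034: 1-byte form → 34.
U+E46E: 3-byte form → EE 91 AE.
U+13008: 4-byte form → F0 93 80 88.
U+EE556: 4-byte form → F3 AE 95 96.
U+2616: 3-byte form → E2 98 96.
U+F911: 3-byte form → EF A4 91.
U+0713: 2-byte form → DC 93.
Concatenated (27 bytes): F0 90 81 99 E0 BD 8F 34 EE 91 AE F0 93 80 88 F3 AE 95 96 E2 98 96 EF A4 91 DC 93.

F0 90 81 99 E0 BD 8F 34 EE 91 AE F0 93 80 88 F3 AE 95 96 E2 98 96 EF A4 91 DC 93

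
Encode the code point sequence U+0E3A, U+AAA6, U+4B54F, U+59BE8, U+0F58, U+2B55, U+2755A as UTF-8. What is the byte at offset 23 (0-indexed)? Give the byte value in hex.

U+0E3A → 3-byte form E0 B8 BA at offsets 0–2.
U+AAA6 → 3-byte form EA AA A6 at offsets 3–5.
U+4B54F → 4-byte form F1 8B 95 8F at offsets 6–9.
U+59BE8 → 4-byte form F1 99 AF A8 at offsets 10–13.
U+0F58 → 3-byte form E0 BD 98 at offsets 14–16.
U+2B55 → 3-byte form E2 AD 95 at offsets 17–19.
U+2755A → 4-byte form F0 A7 95 9A at offsets 20–23.
Offset 23 falls in char 7's range; it's byte 4 of F0 A7 95 9A = 0x9A.

0x9A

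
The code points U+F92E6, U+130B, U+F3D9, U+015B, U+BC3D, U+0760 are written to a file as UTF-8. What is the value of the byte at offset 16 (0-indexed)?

U+F92E6 → 4-byte form F3 B9 8B A6 at offsets 0–3.
U+130B → 3-byte form E1 8C 8B at offsets 4–6.
U+F3D9 → 3-byte form EF 8F 99 at offsets 7–9.
U+015B → 2-byte form C5 9B at offsets 10–11.
U+BC3D → 3-byte form EB B0 BD at offsets 12–14.
U+0760 → 2-byte form DD A0 at offsets 15–16.
Offset 16 falls in char 6's range; it's byte 2 of DD A0 = 0xA0.

0xA0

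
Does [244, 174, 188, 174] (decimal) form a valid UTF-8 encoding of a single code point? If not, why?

Leading byte 0xF4 = 11110100 → 4-byte form.
Payload = 0x12EF2E, which exceeds U+10FFFF, the maximum Unicode code point. (Leading bytes F5–FF, or F4 followed by ≥ 0x90, are invalid.)

invalid (encodes a value above U+10FFFF)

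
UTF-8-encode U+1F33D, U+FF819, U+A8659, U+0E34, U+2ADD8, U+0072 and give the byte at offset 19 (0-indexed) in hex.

U+1F33D → 4-byte form F0 9F 8C BD at offsets 0–3.
U+FF819 → 4-byte form F3 BF A0 99 at offsets 4–7.
U+A8659 → 4-byte form F2 A8 99 99 at offsets 8–11.
U+0E34 → 3-byte form E0 B8 B4 at offsets 12–14.
U+2ADD8 → 4-byte form F0 AA B7 98 at offsets 15–18.
U+0072 → 1-byte form 72 at offsets 19–19.
Offset 19 falls in char 6's range; it's byte 1 of 72 = 0x72.

0x72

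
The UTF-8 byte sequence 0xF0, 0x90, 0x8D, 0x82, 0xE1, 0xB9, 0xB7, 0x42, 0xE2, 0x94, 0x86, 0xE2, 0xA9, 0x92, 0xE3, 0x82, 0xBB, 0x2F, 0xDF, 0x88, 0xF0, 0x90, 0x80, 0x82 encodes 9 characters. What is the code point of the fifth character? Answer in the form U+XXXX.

U+2A52

Offset 0: leading byte 0xF0 = 11110000 → 4-byte char #1 = F0 90 8D 82.
Offset 4: leading byte 0xE1 = 11100001 → 3-byte char #2 = E1 B9 B7.
Offset 7: leading byte 0x42 = 01000010 → 1-byte char #3 = 42.
Offset 8: leading byte 0xE2 = 11100010 → 3-byte char #4 = E2 94 86.
Offset 11: leading byte 0xE2 = 11100010 → 3-byte char #5 = E2 A9 92.
Leading byte 0xE2 = 11100010 matches 1110xxxx → 3-byte sequence.
Byte 1: 0xE2 = 11100010, payload 0010 (4 bits).
Byte 2: 0xA9 = 10101001 (10xxxxxx ✓), payload 101001.
Byte 3: 0x92 = 10010010 (10xxxxxx ✓), payload 010010.
Concatenate: 0010101001010010 = 0x2A52 (16 bits → U+2A52).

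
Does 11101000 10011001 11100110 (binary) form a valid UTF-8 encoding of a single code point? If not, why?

invalid (non-continuation byte where continuation expected)

Leading byte 0xE8 = 11101000 → 3-byte form.
Byte 3 is 0xE6 = 11100110, which is not 10xxxxxx — expected a continuation byte.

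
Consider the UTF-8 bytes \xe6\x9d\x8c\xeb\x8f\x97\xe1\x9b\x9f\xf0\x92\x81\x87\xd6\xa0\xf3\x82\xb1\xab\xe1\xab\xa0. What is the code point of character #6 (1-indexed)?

U+C2C6B

Offset 0: leading byte 0xE6 = 11100110 → 3-byte char #1 = E6 9D 8C.
Offset 3: leading byte 0xEB = 11101011 → 3-byte char #2 = EB 8F 97.
Offset 6: leading byte 0xE1 = 11100001 → 3-byte char #3 = E1 9B 9F.
Offset 9: leading byte 0xF0 = 11110000 → 4-byte char #4 = F0 92 81 87.
Offset 13: leading byte 0xD6 = 11010110 → 2-byte char #5 = D6 A0.
Offset 15: leading byte 0xF3 = 11110011 → 4-byte char #6 = F3 82 B1 AB.
Leading byte 0xF3 = 11110011 matches 11110xxx → 4-byte sequence.
Byte 1: 0xF3 = 11110011, payload 011 (3 bits).
Byte 2: 0x82 = 10000010 (10xxxxxx ✓), payload 000010.
Byte 3: 0xB1 = 10110001 (10xxxxxx ✓), payload 110001.
Byte 4: 0xAB = 10101011 (10xxxxxx ✓), payload 101011.
Concatenate: 011000010110001101011 = 0xC2C6B (21 bits → U+C2C6B).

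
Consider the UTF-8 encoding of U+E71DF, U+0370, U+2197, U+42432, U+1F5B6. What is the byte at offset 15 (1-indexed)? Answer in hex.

0x9F

1-indexed offset 15 is 0-indexed offset 14.
U+E71DF → 4-byte form F3 A7 87 9F at offsets 0–3.
U+0370 → 2-byte form CD B0 at offsets 4–5.
U+2197 → 3-byte form E2 86 97 at offsets 6–8.
U+42432 → 4-byte form F1 82 90 B2 at offsets 9–12.
U+1F5B6 → 4-byte form F0 9F 96 B6 at offsets 13–16.
Offset 14 falls in char 5's range; it's byte 2 of F0 9F 96 B6 = 0x9F.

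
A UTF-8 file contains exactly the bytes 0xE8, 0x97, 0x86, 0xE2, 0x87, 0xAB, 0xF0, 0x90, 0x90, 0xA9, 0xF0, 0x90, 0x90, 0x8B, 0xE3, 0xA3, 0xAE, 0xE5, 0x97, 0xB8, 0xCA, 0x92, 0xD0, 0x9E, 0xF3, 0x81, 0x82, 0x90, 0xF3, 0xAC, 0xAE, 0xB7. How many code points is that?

Byte at offset 0: 0xE8 = 11101000 → 3-byte char (#1). Advance 3.
Byte at offset 3: 0xE2 = 11100010 → 3-byte char (#2). Advance 3.
Byte at offset 6: 0xF0 = 11110000 → 4-byte char (#3). Advance 4.
Byte at offset 10: 0xF0 = 11110000 → 4-byte char (#4). Advance 4.
Byte at offset 14: 0xE3 = 11100011 → 3-byte char (#5). Advance 3.
Byte at offset 17: 0xE5 = 11100101 → 3-byte char (#6). Advance 3.
Byte at offset 20: 0xCA = 11001010 → 2-byte char (#7). Advance 2.
Byte at offset 22: 0xD0 = 11010000 → 2-byte char (#8). Advance 2.
Byte at offset 24: 0xF3 = 11110011 → 4-byte char (#9). Advance 4.
Byte at offset 28: 0xF3 = 11110011 → 4-byte char (#10). Advance 4.
Reached end at offset 32 after 10 code points.

10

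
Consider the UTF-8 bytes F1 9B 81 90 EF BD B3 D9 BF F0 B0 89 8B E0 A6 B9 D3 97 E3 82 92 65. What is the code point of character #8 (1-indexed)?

Offset 0: leading byte 0xF1 = 11110001 → 4-byte char #1 = F1 9B 81 90.
Offset 4: leading byte 0xEF = 11101111 → 3-byte char #2 = EF BD B3.
Offset 7: leading byte 0xD9 = 11011001 → 2-byte char #3 = D9 BF.
Offset 9: leading byte 0xF0 = 11110000 → 4-byte char #4 = F0 B0 89 8B.
Offset 13: leading byte 0xE0 = 11100000 → 3-byte char #5 = E0 A6 B9.
Offset 16: leading byte 0xD3 = 11010011 → 2-byte char #6 = D3 97.
Offset 18: leading byte 0xE3 = 11100011 → 3-byte char #7 = E3 82 92.
Offset 21: leading byte 0x65 = 01100101 → 1-byte char #8 = 65.
Leading byte 0x65 = 01100101 matches 0xxxxxxx → 1-byte sequence.
Byte 1: 0x65 = 01100101, payload 1100101 (7 bits).
Concatenate: 1100101 = 0x65 (7 bits → U+0065).

U+0065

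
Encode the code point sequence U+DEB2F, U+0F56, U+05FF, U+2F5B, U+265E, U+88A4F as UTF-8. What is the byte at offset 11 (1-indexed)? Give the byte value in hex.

1-indexed offset 11 is 0-indexed offset 10.
U+DEB2F → 4-byte form F3 9E AC AF at offsets 0–3.
U+0F56 → 3-byte form E0 BD 96 at offsets 4–6.
U+05FF → 2-byte form D7 BF at offsets 7–8.
U+2F5B → 3-byte form E2 BD 9B at offsets 9–11.
Offset 10 falls in char 4's range; it's byte 2 of E2 BD 9B = 0xBD.

0xBD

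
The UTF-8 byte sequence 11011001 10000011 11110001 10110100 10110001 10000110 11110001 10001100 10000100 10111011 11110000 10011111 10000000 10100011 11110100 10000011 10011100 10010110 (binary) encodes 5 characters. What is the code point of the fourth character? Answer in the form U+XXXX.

Offset 0: leading byte 0xD9 = 11011001 → 2-byte char #1 = D9 83.
Offset 2: leading byte 0xF1 = 11110001 → 4-byte char #2 = F1 B4 B1 86.
Offset 6: leading byte 0xF1 = 11110001 → 4-byte char #3 = F1 8C 84 BB.
Offset 10: leading byte 0xF0 = 11110000 → 4-byte char #4 = F0 9F 80 A3.
Leading byte 0xF0 = 11110000 matches 11110xxx → 4-byte sequence.
Byte 1: 0xF0 = 11110000, payload 000 (3 bits).
Byte 2: 0x9F = 10011111 (10xxxxxx ✓), payload 011111.
Byte 3: 0x80 = 10000000 (10xxxxxx ✓), payload 000000.
Byte 4: 0xA3 = 10100011 (10xxxxxx ✓), payload 100011.
Concatenate: 000011111000000100011 = 0x1F023 (21 bits → U+1F023).

U+1F023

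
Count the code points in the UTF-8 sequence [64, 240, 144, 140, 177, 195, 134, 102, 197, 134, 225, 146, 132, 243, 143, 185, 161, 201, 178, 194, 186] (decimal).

9

Byte at offset 0: 0x40 = 01000000 → 1-byte char (#1). Advance 1.
Byte at offset 1: 0xF0 = 11110000 → 4-byte char (#2). Advance 4.
Byte at offset 5: 0xC3 = 11000011 → 2-byte char (#3). Advance 2.
Byte at offset 7: 0x66 = 01100110 → 1-byte char (#4). Advance 1.
Byte at offset 8: 0xC5 = 11000101 → 2-byte char (#5). Advance 2.
Byte at offset 10: 0xE1 = 11100001 → 3-byte char (#6). Advance 3.
Byte at offset 13: 0xF3 = 11110011 → 4-byte char (#7). Advance 4.
Byte at offset 17: 0xC9 = 11001001 → 2-byte char (#8). Advance 2.
Byte at offset 19: 0xC2 = 11000010 → 2-byte char (#9). Advance 2.
Reached end at offset 21 after 9 code points.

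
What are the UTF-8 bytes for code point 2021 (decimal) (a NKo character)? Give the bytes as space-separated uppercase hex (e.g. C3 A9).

DF A5

U+07E5 = 0x7E5 = 2021 decimal. In range U+0080–U+07FF → 2-byte form: 110xxxxx 10xxxxxx.
Binary (11 bits): 11111100101.
Split 5+6: 11111 | 100101.
Byte 1: 11011111 = 0xDF.
Byte 2: 10100101 = 0xA5.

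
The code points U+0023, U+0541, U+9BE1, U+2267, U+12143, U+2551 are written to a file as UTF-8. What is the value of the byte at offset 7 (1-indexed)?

1-indexed offset 7 is 0-indexed offset 6.
U+0023 → 1-byte form 23 at offsets 0–0.
U+0541 → 2-byte form D5 81 at offsets 1–2.
U+9BE1 → 3-byte form E9 AF A1 at offsets 3–5.
U+2267 → 3-byte form E2 89 A7 at offsets 6–8.
Offset 6 falls in char 4's range; it's byte 1 of E2 89 A7 = 0xE2.

0xE2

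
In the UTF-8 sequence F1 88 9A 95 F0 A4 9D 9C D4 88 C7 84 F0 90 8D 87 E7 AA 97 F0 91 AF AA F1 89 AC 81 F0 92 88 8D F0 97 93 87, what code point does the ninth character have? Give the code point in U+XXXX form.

Offset 0: leading byte 0xF1 = 11110001 → 4-byte char #1 = F1 88 9A 95.
Offset 4: leading byte 0xF0 = 11110000 → 4-byte char #2 = F0 A4 9D 9C.
Offset 8: leading byte 0xD4 = 11010100 → 2-byte char #3 = D4 88.
Offset 10: leading byte 0xC7 = 11000111 → 2-byte char #4 = C7 84.
Offset 12: leading byte 0xF0 = 11110000 → 4-byte char #5 = F0 90 8D 87.
Offset 16: leading byte 0xE7 = 11100111 → 3-byte char #6 = E7 AA 97.
Offset 19: leading byte 0xF0 = 11110000 → 4-byte char #7 = F0 91 AF AA.
Offset 23: leading byte 0xF1 = 11110001 → 4-byte char #8 = F1 89 AC 81.
Offset 27: leading byte 0xF0 = 11110000 → 4-byte char #9 = F0 92 88 8D.
Leading byte 0xF0 = 11110000 matches 11110xxx → 4-byte sequence.
Byte 1: 0xF0 = 11110000, payload 000 (3 bits).
Byte 2: 0x92 = 10010010 (10xxxxxx ✓), payload 010010.
Byte 3: 0x88 = 10001000 (10xxxxxx ✓), payload 001000.
Byte 4: 0x8D = 10001101 (10xxxxxx ✓), payload 001101.
Concatenate: 000010010001000001101 = 0x1220D (21 bits → U+1220D).

U+1220D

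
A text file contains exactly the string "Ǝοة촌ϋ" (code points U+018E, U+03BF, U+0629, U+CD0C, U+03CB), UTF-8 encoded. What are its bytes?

U+018E: 2-byte form → C6 8E.
U+03BF: 2-byte form → CE BF.
U+0629: 2-byte form → D8 A9.
U+CD0C: 3-byte form → EC B4 8C.
U+03CB: 2-byte form → CF 8B.
Concatenated (11 bytes): C6 8E CE BF D8 A9 EC B4 8C CF 8B.

C6 8E CE BF D8 A9 EC B4 8C CF 8B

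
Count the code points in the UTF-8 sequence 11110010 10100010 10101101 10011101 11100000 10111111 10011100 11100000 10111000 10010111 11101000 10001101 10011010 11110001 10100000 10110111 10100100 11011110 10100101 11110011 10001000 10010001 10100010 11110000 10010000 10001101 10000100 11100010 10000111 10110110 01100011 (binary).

Byte at offset 0: 0xF2 = 11110010 → 4-byte char (#1). Advance 4.
Byte at offset 4: 0xE0 = 11100000 → 3-byte char (#2). Advance 3.
Byte at offset 7: 0xE0 = 11100000 → 3-byte char (#3). Advance 3.
Byte at offset 10: 0xE8 = 11101000 → 3-byte char (#4). Advance 3.
Byte at offset 13: 0xF1 = 11110001 → 4-byte char (#5). Advance 4.
Byte at offset 17: 0xDE = 11011110 → 2-byte char (#6). Advance 2.
Byte at offset 19: 0xF3 = 11110011 → 4-byte char (#7). Advance 4.
Byte at offset 23: 0xF0 = 11110000 → 4-byte char (#8). Advance 4.
Byte at offset 27: 0xE2 = 11100010 → 3-byte char (#9). Advance 3.
Byte at offset 30: 0x63 = 01100011 → 1-byte char (#10). Advance 1.
Reached end at offset 31 after 10 code points.

10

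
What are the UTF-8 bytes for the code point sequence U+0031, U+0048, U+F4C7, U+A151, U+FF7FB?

31 48 EF 93 87 EA 85 91 F3 BF 9F BB

U+0031: 1-byte form → 31.
U+0048: 1-byte form → 48.
U+F4C7: 3-byte form → EF 93 87.
U+A151: 3-byte form → EA 85 91.
U+FF7FB: 4-byte form → F3 BF 9F BB.
Concatenated (12 bytes): 31 48 EF 93 87 EA 85 91 F3 BF 9F BB.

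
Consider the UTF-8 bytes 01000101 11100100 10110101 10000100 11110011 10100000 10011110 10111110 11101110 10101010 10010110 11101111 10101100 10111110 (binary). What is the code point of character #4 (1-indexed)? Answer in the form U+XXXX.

Offset 0: leading byte 0x45 = 01000101 → 1-byte char #1 = 45.
Offset 1: leading byte 0xE4 = 11100100 → 3-byte char #2 = E4 B5 84.
Offset 4: leading byte 0xF3 = 11110011 → 4-byte char #3 = F3 A0 9E BE.
Offset 8: leading byte 0xEE = 11101110 → 3-byte char #4 = EE AA 96.
Leading byte 0xEE = 11101110 matches 1110xxxx → 3-byte sequence.
Byte 1: 0xEE = 11101110, payload 1110 (4 bits).
Byte 2: 0xAA = 10101010 (10xxxxxx ✓), payload 101010.
Byte 3: 0x96 = 10010110 (10xxxxxx ✓), payload 010110.
Concatenate: 1110101010010110 = 0xEA96 (16 bits → U+EA96).

U+EA96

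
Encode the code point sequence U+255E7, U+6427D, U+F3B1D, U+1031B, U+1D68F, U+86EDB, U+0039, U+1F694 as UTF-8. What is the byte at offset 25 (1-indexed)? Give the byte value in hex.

0x39

1-indexed offset 25 is 0-indexed offset 24.
U+255E7 → 4-byte form F0 A5 97 A7 at offsets 0–3.
U+6427D → 4-byte form F1 A4 89 BD at offsets 4–7.
U+F3B1D → 4-byte form F3 B3 AC 9D at offsets 8–11.
U+1031B → 4-byte form F0 90 8C 9B at offsets 12–15.
U+1D68F → 4-byte form F0 9D 9A 8F at offsets 16–19.
U+86EDB → 4-byte form F2 86 BB 9B at offsets 20–23.
U+0039 → 1-byte form 39 at offsets 24–24.
Offset 24 falls in char 7's range; it's byte 1 of 39 = 0x39.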